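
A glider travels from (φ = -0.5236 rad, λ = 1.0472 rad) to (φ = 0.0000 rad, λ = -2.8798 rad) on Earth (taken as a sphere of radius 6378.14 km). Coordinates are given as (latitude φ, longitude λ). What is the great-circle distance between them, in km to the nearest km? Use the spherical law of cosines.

14222 km

Let φ₁ = -0.5236 rad, φ₂ = 0.0000 rad, and Δλ = 2.3562 rad.
cos c = sin φ₁ sin φ₂ + cos φ₁ cos φ₂ cos Δλ = (-0.5000)(0.0000) + (0.8660)(1.0000)(-0.7071) = -0.61237,
so c = arccos(-0.61237) = 2.22985 rad.
Distance = R·c = 6378.14 × 2.2298 ≈ 14222 km.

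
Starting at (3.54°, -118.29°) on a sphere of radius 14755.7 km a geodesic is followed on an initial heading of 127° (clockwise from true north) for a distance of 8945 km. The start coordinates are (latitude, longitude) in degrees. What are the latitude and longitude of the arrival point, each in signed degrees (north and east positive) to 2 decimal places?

-16.95°, -89.89°

Angular distance δ = d/R = 8945/14755.7 = 0.60621 rad; initial bearing θ = 2.2166 rad.
sin φ₂ = sin φ₁ cos δ + cos φ₁ sin δ cos θ = (0.0617)(0.8218) + (0.9981)(0.5698)(-0.6018) = -0.2915, so φ₂ = -16.95°.
Δλ = atan2(sin θ sin δ cos φ₁, cos δ − sin φ₁ sin φ₂) = atan2(0.4542, 0.8398) = 28.404°.
λ₂ = -118.290° + 28.404° = -89.89°.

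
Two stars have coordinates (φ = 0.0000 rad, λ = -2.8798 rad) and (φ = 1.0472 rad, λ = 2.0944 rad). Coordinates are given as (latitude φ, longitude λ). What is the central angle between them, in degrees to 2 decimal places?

82.56°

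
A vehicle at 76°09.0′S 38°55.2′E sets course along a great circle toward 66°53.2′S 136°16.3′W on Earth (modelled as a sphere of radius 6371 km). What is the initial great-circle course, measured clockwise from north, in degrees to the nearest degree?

With φ₁ = -1.3291, φ₂ = -1.1674, Δλ = -3.0577 rad, the forward-azimuth formula gives
θ = atan2( sin Δλ cos φ₂ , cos φ₁ sin φ₂ − sin φ₁ cos φ₂ cos Δλ ) = atan2(-0.0329, -0.6000) = -176.86°.
Adding 360° brings this into [0°, 360°): 183°.

183°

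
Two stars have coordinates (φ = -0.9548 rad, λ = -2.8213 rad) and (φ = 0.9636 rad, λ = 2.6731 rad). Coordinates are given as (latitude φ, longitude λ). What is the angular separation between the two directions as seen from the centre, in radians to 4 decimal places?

2.0242 rad

Let φ₁ = -0.9548 rad, φ₂ = 0.9636 rad, and Δλ = -0.7888 rad.
cos c = sin φ₁ sin φ₂ + cos φ₁ cos φ₂ cos Δλ = (-0.8162)(0.8213) + (0.5778)(0.5706)(0.7047) = -0.43799,
so c = arccos(-0.43799) = 2.02416 rad.
So the angular separation is 2.0242 rad.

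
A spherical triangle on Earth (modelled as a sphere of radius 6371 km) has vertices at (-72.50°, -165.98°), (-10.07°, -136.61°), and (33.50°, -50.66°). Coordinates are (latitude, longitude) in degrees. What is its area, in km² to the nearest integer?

58522268 km²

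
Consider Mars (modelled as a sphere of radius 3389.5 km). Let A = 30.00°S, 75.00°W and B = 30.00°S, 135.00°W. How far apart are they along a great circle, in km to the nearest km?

With latitudes φ₁ = -30.000°, φ₂ = -30.000° and longitude difference Δλ = -60.000°:
Haversine: a = sin²(Δφ/2) + cos φ₁ cos φ₂ sin²(Δλ/2) = 0.0000 + (0.8660)(0.8660)(0.2500) = 0.18750.
Central angle c = 2·arcsin(√a) = 0.89566 rad.
Distance = R·c = 3389.5 × 0.8957 ≈ 3036 km.

3036 km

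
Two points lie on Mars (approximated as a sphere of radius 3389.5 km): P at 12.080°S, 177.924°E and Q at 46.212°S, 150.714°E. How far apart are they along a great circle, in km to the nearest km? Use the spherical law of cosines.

With latitudes φ₁ = -12.080°, φ₂ = -46.212° and longitude difference Δλ = -27.210°:
cos c = sin φ₁ sin φ₂ + cos φ₁ cos φ₂ cos Δλ = (-0.2093)(-0.7219) + (0.9779)(0.6920)(0.8893) = 0.75286,
so c = arccos(0.75286) = 0.71839 rad.
Distance = R·c = 3389.5 × 0.7184 ≈ 2435 km.

2435 km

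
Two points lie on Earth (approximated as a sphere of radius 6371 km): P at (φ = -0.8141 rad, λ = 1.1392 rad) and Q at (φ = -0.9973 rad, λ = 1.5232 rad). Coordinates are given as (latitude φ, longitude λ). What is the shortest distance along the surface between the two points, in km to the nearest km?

Let φ₁ = -0.8141 rad, φ₂ = -0.9973 rad, and Δλ = 0.3840 rad.
cos c = sin φ₁ sin φ₂ + cos φ₁ cos φ₂ cos Δλ = (-0.7271)(-0.8400) + (0.6865)(0.5426)(0.9272) = 0.95614,
so c = arccos(0.95614) = 0.29727 rad.
Distance = R·c = 6371 × 0.2973 ≈ 1894 km.

1894 km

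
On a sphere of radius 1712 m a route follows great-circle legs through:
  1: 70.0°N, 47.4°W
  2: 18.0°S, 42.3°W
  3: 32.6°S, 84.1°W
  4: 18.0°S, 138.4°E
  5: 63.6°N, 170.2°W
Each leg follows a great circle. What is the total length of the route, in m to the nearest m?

Leg 1→2: central angle 1.5372 rad, distance 2631.6 m.
Leg 2→3: central angle 0.7016 rad, distance 1201.2 m.
Leg 3→4: central angle 2.0089 rad, distance 3439.3 m.
Leg 4→5: central angle 1.5838 rad, distance 2711.4 m.
Total: 2631.6 + 1201.2 + 3439.3 + 2711.4 ≈ 9984 m.

9984 m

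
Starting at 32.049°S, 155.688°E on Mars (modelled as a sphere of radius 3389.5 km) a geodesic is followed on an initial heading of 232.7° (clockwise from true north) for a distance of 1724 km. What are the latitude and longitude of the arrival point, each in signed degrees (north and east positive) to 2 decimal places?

Angular distance δ = d/R = 1724/3389.5 = 0.50863 rad; initial bearing θ = 4.0614 rad.
sin φ₂ = sin φ₁ cos δ + cos φ₁ sin δ cos θ = (-0.5306)(0.8734) + (0.8476)(0.4870)(-0.6060) = -0.7136, so φ₂ = -45.53°.
Δλ = atan2(sin θ sin δ cos φ₁, cos δ − sin φ₁ sin φ₂) = atan2(-0.3283, 0.4947) = -33.571°.
λ₂ = 155.688° − 33.571° = 122.12°.

-45.53°, 122.12°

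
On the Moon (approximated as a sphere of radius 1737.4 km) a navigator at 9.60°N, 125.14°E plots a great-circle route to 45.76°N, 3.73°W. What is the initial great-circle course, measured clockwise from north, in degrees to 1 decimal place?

With φ₁ = 0.1676, φ₂ = 0.7987, Δλ = -2.2492 rad, the forward-azimuth formula gives
θ = atan2( sin Δλ cos φ₂ , cos φ₁ sin φ₂ − sin φ₁ cos φ₂ cos Δλ ) = atan2(-0.5432, 0.7794) = -34.87°.
Adding 360° brings this into [0°, 360°): 325.1°.

325.1°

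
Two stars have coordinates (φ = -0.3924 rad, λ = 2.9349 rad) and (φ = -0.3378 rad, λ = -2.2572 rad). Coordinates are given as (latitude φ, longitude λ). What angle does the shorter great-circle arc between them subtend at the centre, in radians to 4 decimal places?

1.0133 rad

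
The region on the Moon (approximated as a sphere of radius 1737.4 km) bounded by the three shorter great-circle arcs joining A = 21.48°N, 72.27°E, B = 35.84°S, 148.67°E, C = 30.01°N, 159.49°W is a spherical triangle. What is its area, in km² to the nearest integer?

5268412 km²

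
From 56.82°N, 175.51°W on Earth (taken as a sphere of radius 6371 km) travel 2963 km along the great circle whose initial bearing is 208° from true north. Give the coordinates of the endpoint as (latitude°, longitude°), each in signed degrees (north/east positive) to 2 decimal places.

32.10°, 170.10°

Angular distance δ = d/R = 2963/6371 = 0.46508 rad; initial bearing θ = 3.6303 rad.
sin φ₂ = sin φ₁ cos δ + cos φ₁ sin δ cos θ = (0.8370)(0.8938) + (0.5473)(0.4485)(-0.8829) = 0.5313, so φ₂ = 32.10°.
Δλ = atan2(sin θ sin δ cos φ₁, cos δ − sin φ₁ sin φ₂) = atan2(-0.1152, 0.4491) = -14.391°.
λ₂ = -175.510° − 14.391° = -189.90° → 170.10° after wrapping to (−180°, 180°].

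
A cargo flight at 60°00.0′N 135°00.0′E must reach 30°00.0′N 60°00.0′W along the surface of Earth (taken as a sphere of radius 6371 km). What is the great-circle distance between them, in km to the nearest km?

With latitudes φ₁ = 60.000°, φ₂ = 30.000° and longitude difference Δλ = 165.000°:
Haversine: a = sin²(Δφ/2) + cos φ₁ cos φ₂ sin²(Δλ/2) = 0.0670 + (0.5000)(0.8660)(0.9830) = 0.49262.
Central angle c = 2·arcsin(√a) = 1.55604 rad.
Distance = R·c = 6371 × 1.5560 ≈ 9914 km.

9914 km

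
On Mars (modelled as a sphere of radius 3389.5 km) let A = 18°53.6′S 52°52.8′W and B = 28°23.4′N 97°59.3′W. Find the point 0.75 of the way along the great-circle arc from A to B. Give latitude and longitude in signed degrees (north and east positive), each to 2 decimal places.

The central angle between A and B is δ = 1.1225 rad.
With f = 0.75, the slerp weights are sin((1−f)δ)/sin δ = 0.3073 and sin(fδ)/sin δ = 0.8277.
Weighted sum of the unit vectors: (0.3073)·(0.5710,-0.7544,-0.3238) + (0.8277)·(-0.1223,-0.8712,0.4755) = (0.0743, -0.9529, 0.2940).
Converting back: φ = atan2(z, √(x²+y²)) = 17.10°, λ = atan2(y, x) = -85.54°.

17.10°, -85.54°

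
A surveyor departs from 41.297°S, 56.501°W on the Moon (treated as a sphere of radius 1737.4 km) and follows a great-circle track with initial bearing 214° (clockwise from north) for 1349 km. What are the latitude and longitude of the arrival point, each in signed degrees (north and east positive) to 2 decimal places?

-65.13°, -125.23°

Angular distance δ = d/R = 1349/1737.4 = 0.77645 rad; initial bearing θ = 3.7350 rad.
sin φ₂ = sin φ₁ cos δ + cos φ₁ sin δ cos θ = (-0.6600)(0.7134) + (0.7513)(0.7007)(-0.8290) = -0.9073, so φ₂ = -65.13°.
Δλ = atan2(sin θ sin δ cos φ₁, cos δ − sin φ₁ sin φ₂) = atan2(-0.2944, 0.1146) = -68.725°.
λ₂ = -56.501° − 68.725° = -125.23°.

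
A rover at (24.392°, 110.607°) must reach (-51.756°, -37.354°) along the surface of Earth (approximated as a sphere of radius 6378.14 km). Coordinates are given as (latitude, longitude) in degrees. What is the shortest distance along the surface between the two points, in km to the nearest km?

15957 km

With latitudes φ₁ = 24.392°, φ₂ = -51.756° and longitude difference Δλ = -147.961°:
Haversine: a = sin²(Δφ/2) + cos φ₁ cos φ₂ sin²(Δλ/2) = 0.3803 + (0.9107)(0.6190)(0.9238) = 0.90112.
Central angle c = 2·arcsin(√a) = 2.50183 rad.
Distance = R·c = 6378.14 × 2.5018 ≈ 15957 km.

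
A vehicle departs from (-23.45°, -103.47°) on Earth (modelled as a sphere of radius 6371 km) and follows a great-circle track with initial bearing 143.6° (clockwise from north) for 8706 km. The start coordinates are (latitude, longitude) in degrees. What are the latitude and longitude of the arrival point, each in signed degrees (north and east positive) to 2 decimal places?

-53.49°, -1.09°

Angular distance δ = d/R = 8706/6371 = 1.36650 rad; initial bearing θ = 2.5063 rad.
sin φ₂ = sin φ₁ cos δ + cos φ₁ sin δ cos θ = (-0.3979)(0.2029) + (0.9174)(0.9792)(-0.8049) = -0.8038, so φ₂ = -53.49°.
Δλ = atan2(sin θ sin δ cos φ₁, cos δ − sin φ₁ sin φ₂) = atan2(0.5331, -0.1170) = 102.378°.
λ₂ = -103.470° + 102.378° = -1.09°.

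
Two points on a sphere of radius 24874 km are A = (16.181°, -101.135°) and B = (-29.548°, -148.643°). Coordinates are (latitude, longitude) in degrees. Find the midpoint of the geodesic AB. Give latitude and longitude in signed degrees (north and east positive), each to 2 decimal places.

-7.29°, -123.64°

Central angle δ = 1.1297 rad. Interpolating on the sphere with fraction f = 0.5:
P = [sin((1−f)δ)·A + sin(fδ)·B] / sin δ = 0.5919·A + 0.5919·B in Cartesian coordinates,
giving P = (-0.5495, -0.8258, -0.1270), i.e. latitude -7.29°, longitude -123.64°.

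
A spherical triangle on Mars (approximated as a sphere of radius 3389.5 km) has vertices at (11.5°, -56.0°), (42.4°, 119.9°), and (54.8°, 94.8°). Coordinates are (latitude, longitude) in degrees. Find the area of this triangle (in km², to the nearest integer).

Side lengths (central angles): a = 0.3584, b = 1.9073, c = 2.1986 rad; semiperimeter s = 2.2321.
By l'Huilier's theorem, tan(E/4) = √[tan(s/2) tan((s−a)/2) tan((s−b)/2) tan((s−c)/2)], giving spherical excess E = 0.3488 rad.
Area = E·R² = 0.3488 × (3389.5)² ≈ 4007487 km².

4007487 km²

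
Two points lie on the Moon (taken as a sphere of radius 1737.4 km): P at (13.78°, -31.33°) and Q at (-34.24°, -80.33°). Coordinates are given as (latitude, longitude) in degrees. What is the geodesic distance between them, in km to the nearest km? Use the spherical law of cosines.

2028 km

With latitudes φ₁ = 13.780°, φ₂ = -34.240° and longitude difference Δλ = -49.000°:
cos c = sin φ₁ sin φ₂ + cos φ₁ cos φ₂ cos Δλ = (0.2382)(-0.5627) + (0.9712)(0.8267)(0.6561) = 0.39272,
so c = arccos(0.39272) = 1.16721 rad.
Distance = R·c = 1737.4 × 1.1672 ≈ 2028 km.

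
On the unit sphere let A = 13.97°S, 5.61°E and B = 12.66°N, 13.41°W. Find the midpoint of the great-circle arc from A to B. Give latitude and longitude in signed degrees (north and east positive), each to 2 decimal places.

-0.66°, -3.93°

The central angle between A and B is δ = 0.5694 rad.
With f = 0.5, the slerp weights are sin((1−f)δ)/sin δ = 0.5210 and sin(fδ)/sin δ = 0.5210.
Weighted sum of the unit vectors: (0.5210)·(0.9658,0.0949,-0.2414) + (0.5210)·(0.9491,-0.2263,0.2192) = (0.9976, -0.0685, -0.0116).
Converting back: φ = atan2(z, √(x²+y²)) = -0.66°, λ = atan2(y, x) = -3.93°.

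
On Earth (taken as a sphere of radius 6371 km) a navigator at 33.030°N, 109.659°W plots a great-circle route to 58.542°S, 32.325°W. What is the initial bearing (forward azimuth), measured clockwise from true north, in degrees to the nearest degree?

Δλ = 77.334° = 1.3497 rad.
y = sin Δλ · cos φ₂ = (0.9757)(0.5219) = 0.5092
x = cos φ₁ sin φ₂ − sin φ₁ cos φ₂ cos Δλ = (0.8384)(-0.8530) − (0.5451)(0.5219)(0.2193) = -0.7775
θ = atan2(y, x) = 146.78°, so the bearing is 147°.

147°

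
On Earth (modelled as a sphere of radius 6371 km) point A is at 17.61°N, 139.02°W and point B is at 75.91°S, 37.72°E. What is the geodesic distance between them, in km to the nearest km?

13530 km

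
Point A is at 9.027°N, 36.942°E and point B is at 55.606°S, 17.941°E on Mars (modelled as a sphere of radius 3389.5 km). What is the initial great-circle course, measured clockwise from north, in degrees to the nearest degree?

192°

Δλ = -19.001° = -0.3316 rad.
y = sin Δλ · cos φ₂ = (-0.3256)(0.5649) = -0.1839
x = cos φ₁ sin φ₂ − sin φ₁ cos φ₂ cos Δλ = (0.9876)(-0.8252) − (0.1569)(0.5649)(0.9455) = -0.8988
θ = atan2(y, x) = -168.43°; adding 360° gives 192°.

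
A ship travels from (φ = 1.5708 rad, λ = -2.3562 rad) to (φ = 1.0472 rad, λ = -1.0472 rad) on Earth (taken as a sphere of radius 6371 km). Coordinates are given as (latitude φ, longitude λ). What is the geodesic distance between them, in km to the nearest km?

3336 km

With latitudes φ₁ = 90.000°, φ₂ = 60.000° and longitude difference Δλ = 75.000°:
cos c = sin φ₁ sin φ₂ + cos φ₁ cos φ₂ cos Δλ = (1.0000)(0.8660) + (-0.0000)(0.5000)(0.2588) = 0.86603,
so c = arccos(0.86603) = 0.52360 rad.
Distance = R·c = 6371 × 0.5236 ≈ 3336 km.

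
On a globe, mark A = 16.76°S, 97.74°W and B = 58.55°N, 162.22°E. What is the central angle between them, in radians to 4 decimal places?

1.9104 rad

In radians: φ₁ = -0.2925, φ₂ = 1.0219, Δλ = -100.040° = -1.7460 rad.
cos c = sin φ₁ sin φ₂ + cos φ₁ cos φ₂ cos Δλ = (-0.2884)(0.8531) + (0.9575)(0.5218)(-0.1743) = -0.33310,
so c = arccos(-0.33310) = 1.91038 rad.
So the angular separation is 1.9104 rad.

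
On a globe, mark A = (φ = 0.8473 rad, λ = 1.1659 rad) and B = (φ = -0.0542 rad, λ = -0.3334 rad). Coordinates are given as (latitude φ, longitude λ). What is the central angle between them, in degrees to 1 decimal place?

89.6°

In radians: φ₁ = 0.8473, φ₂ = -0.0542, Δλ = -85.904° = -1.4993 rad.
Haversine: a = sin²(Δφ/2) + cos φ₁ cos φ₂ sin²(Δλ/2) = 0.1898 + (0.6620)(0.9985)(0.4643) = 0.49669.
Central angle c = 2·arcsin(√a) = 1.56418 rad.
So the angular separation is 89.6°.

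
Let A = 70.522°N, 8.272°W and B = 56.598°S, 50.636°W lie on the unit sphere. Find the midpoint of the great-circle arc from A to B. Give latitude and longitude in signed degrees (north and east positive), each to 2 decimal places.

7.43°, -34.89°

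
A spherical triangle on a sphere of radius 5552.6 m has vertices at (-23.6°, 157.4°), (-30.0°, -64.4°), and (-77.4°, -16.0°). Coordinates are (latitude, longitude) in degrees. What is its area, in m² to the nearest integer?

Side lengths (central angles): a = 0.9105, b = 1.3775, c = 1.9730 rad; semiperimeter s = 2.1304.
By l'Huilier's theorem, tan(E/4) = √[tan(s/2) tan((s−a)/2) tan((s−b)/2) tan((s−c)/2)], giving spherical excess E = 0.7836 rad.
Area = E·R² = 0.7836 × (5552.6)² ≈ 24160089 m².

24160089 m²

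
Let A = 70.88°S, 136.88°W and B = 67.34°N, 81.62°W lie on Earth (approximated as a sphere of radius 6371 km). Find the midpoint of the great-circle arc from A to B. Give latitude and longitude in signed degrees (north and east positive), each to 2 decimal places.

-2.00°, -106.82°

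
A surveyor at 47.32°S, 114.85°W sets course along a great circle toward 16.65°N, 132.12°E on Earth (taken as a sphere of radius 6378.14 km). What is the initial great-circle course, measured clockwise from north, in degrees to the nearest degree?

265°

With φ₁ = -0.8259, φ₂ = 0.2906, Δλ = -1.9727 rad, the forward-azimuth formula gives
θ = atan2( sin Δλ cos φ₂ , cos φ₁ sin φ₂ − sin φ₁ cos φ₂ cos Δλ ) = atan2(-0.8817, -0.0813) = -95.27°.
Adding 360° brings this into [0°, 360°): 265°.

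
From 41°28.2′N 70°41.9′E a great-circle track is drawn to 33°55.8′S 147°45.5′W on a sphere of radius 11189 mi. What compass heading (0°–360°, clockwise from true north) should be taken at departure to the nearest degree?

With φ₁ = 0.7238, φ₂ = -0.5922, Δλ = 2.4704 rad, the forward-azimuth formula gives
θ = atan2( sin Δλ cos φ₂ , cos φ₁ sin φ₂ − sin φ₁ cos φ₂ cos Δλ ) = atan2(0.5160, 0.0120) = 88.66°.
So the initial bearing is 89°.

89°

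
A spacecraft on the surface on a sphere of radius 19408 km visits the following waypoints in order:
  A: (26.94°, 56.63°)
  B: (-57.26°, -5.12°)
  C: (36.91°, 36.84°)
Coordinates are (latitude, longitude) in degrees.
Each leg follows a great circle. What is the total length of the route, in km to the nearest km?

67534 km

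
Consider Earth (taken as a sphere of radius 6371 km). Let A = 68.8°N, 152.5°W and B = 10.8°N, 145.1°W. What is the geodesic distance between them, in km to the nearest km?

6472 km

With latitudes φ₁ = 68.800°, φ₂ = 10.800° and longitude difference Δλ = 7.400°:
cos c = sin φ₁ sin φ₂ + cos φ₁ cos φ₂ cos Δλ = (0.9323)(0.1874) + (0.3616)(0.9823)(0.9917) = 0.52696,
so c = arccos(0.52696) = 1.01578 rad.
Distance = R·c = 6371 × 1.0158 ≈ 6472 km.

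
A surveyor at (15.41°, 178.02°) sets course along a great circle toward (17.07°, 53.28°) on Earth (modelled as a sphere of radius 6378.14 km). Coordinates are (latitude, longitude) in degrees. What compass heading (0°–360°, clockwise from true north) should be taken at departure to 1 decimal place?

298.6°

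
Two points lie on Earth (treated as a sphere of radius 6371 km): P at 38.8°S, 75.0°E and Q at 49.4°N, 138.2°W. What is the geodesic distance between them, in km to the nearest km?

With latitudes φ₁ = -38.800°, φ₂ = 49.400° and longitude difference Δλ = 146.800°:
cos c = sin φ₁ sin φ₂ + cos φ₁ cos φ₂ cos Δλ = (-0.6266)(0.7593) + (0.7793)(0.6508)(-0.8368) = -0.90015,
so c = arccos(-0.90015) = 2.69090 rad.
Distance = R·c = 6371 × 2.6909 ≈ 17144 km.

17144 km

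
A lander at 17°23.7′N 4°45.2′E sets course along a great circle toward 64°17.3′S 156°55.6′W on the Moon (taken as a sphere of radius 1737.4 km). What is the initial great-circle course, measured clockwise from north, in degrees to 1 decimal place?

190.5°

Δλ = -161.680° = -2.8218 rad.
y = sin Δλ · cos φ₂ = (-0.3143)(0.4338) = -0.1364
x = cos φ₁ sin φ₂ − sin φ₁ cos φ₂ cos Δλ = (0.9543)(-0.9010) − (0.2990)(0.4338)(-0.9493) = -0.7367
θ = atan2(y, x) = -169.51°; adding 360° gives 190.5°.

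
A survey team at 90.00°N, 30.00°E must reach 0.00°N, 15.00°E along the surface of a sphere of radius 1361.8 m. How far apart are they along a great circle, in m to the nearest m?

2139 m

Let φ₁ = 1.5708 rad, φ₂ = 0.0000 rad, and Δλ = -0.2618 rad.
cos c = sin φ₁ sin φ₂ + cos φ₁ cos φ₂ cos Δλ = (1.0000)(0.0000) + (0.0000)(1.0000)(0.9659) = 0.00000,
so c = arccos(0.00000) = 1.57080 rad.
Distance = R·c = 1361.8 × 1.5708 ≈ 2139 m.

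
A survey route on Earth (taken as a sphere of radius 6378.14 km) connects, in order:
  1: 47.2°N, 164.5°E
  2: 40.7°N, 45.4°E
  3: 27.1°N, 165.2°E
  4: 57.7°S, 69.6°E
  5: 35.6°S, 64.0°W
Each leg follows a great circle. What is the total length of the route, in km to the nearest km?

40463 km

Leg 1→2: central angle 1.3408 rad, distance 8552.0 km.
Leg 2→3: central angle 1.6092 rad, distance 10263.4 km.
Leg 3→4: central angle 2.0169 rad, distance 12864.2 km.
Leg 4→5: central angle 1.3772 rad, distance 8783.8 km.
Total: 8552.0 + 10263.4 + 12864.2 + 8783.8 ≈ 40463 km.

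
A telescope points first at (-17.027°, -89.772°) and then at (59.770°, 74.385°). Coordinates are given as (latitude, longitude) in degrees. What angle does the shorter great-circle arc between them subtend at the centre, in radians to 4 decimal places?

Let φ₁ = -0.2972 rad, φ₂ = 1.0432 rad, and Δλ = 2.8651 rad.
Haversine: a = sin²(Δφ/2) + cos φ₁ cos φ₂ sin²(Δλ/2) = 0.3858 + (0.9562)(0.5035)(0.9810) = 0.85806.
Central angle c = 2·arcsin(√a) = 2.36902 rad.
So the angular separation is 2.3690 rad.

2.3690 rad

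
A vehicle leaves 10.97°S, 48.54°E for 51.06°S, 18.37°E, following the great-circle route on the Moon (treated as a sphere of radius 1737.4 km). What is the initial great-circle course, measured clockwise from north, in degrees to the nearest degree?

206°

With φ₁ = -0.1915, φ₂ = -0.8912, Δλ = -0.5266 rad, the forward-azimuth formula gives
θ = atan2( sin Δλ cos φ₂ , cos φ₁ sin φ₂ − sin φ₁ cos φ₂ cos Δλ ) = atan2(-0.3159, -0.6602) = -154.43°.
Adding 360° brings this into [0°, 360°): 206°.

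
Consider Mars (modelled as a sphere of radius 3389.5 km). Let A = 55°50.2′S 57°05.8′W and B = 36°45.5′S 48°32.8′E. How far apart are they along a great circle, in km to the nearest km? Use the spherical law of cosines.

In radians: φ₁ = -0.9745, φ₂ = -0.6416, Δλ = 105.643° = 1.8438 rad.
cos c = sin φ₁ sin φ₂ + cos φ₁ cos φ₂ cos Δλ = (-0.8274)(-0.5984) + (0.5616)(0.8012)(-0.2696) = 0.37386,
so c = arccos(0.37386) = 1.18763 rad.
Distance = R·c = 3389.5 × 1.1876 ≈ 4025 km.

4025 km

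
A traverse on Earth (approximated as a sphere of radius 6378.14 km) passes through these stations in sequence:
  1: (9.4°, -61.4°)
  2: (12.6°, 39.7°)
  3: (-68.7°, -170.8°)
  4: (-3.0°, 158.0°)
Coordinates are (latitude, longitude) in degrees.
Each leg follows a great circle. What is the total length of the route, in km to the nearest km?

32076 km

Leg 1→2: central angle 1.7211 rad, distance 10977.4 km.
Leg 2→3: central angle 2.1045 rad, distance 13422.5 km.
Leg 3→4: central angle 1.2035 rad, distance 7676.4 km.
Total: 10977.4 + 13422.5 + 7676.4 ≈ 32076 km.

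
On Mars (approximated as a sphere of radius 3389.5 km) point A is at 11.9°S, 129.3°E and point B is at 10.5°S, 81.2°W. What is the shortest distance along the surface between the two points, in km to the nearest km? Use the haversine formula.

8419 km

Let φ₁ = -0.2077 rad, φ₂ = -0.1833 rad, and Δλ = 2.6093 rad.
Haversine: a = sin²(Δφ/2) + cos φ₁ cos φ₂ sin²(Δλ/2) = 0.0001 + (0.9785)(0.9833)(0.9308) = 0.89571.
Central angle c = 2·arcsin(√a) = 2.48392 rad.
Distance = R·c = 3389.5 × 2.4839 ≈ 8419 km.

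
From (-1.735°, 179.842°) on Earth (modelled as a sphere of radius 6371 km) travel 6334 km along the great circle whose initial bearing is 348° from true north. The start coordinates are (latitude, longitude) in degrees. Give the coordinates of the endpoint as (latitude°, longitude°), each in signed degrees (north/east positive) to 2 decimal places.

53.43°, 162.83°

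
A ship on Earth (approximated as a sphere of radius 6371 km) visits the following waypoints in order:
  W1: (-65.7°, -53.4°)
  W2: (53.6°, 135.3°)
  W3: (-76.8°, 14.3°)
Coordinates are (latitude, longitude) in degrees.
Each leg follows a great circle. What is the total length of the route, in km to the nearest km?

35109 km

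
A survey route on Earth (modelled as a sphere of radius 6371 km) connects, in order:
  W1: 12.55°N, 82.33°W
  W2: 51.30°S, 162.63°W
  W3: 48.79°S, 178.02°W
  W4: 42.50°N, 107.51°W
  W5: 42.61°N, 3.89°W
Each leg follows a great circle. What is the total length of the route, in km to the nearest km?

Leg W1→W2: central angle 1.6376 rad, distance 10433.1 km.
Leg W2→W3: central angle 0.1776 rad, distance 1131.5 km.
Leg W3→W4: central angle 1.9243 rad, distance 12259.7 km.
Leg W4→W5: central angle 1.2349 rad, distance 7867.6 km.
Total: 10433.1 + 1131.5 + 12259.7 + 7867.6 ≈ 31692 km.

31692 km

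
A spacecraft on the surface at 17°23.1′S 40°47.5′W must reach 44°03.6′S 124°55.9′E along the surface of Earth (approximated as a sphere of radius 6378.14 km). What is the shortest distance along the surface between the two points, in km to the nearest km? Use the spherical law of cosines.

With latitudes φ₁ = -17.385°, φ₂ = -44.060° and longitude difference Δλ = 165.723°:
cos c = sin φ₁ sin φ₂ + cos φ₁ cos φ₂ cos Δλ = (-0.2988)(-0.6954) + (0.9543)(0.7186)(-0.9691) = -0.45682,
so c = arccos(-0.45682) = 2.04522 rad.
Distance = R·c = 6378.14 × 2.0452 ≈ 13045 km.

13045 km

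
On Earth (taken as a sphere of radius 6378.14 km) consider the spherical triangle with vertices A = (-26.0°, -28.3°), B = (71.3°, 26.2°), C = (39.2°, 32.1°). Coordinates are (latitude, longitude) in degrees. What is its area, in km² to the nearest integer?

20864868 km²

Side lengths (central angles): a = 0.5627, b = 1.5038, c = 1.8213 rad; semiperimeter s = 1.9439.
By l'Huilier's theorem, tan(E/4) = √[tan(s/2) tan((s−a)/2) tan((s−b)/2) tan((s−c)/2)], giving spherical excess E = 0.5129 rad.
Area = E·R² = 0.5129 × (6378.14)² ≈ 20864868 km².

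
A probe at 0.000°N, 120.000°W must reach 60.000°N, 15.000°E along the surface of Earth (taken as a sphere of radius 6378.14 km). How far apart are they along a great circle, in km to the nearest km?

12324 km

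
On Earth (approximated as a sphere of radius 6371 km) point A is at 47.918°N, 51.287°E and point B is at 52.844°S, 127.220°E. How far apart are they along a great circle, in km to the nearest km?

13293 km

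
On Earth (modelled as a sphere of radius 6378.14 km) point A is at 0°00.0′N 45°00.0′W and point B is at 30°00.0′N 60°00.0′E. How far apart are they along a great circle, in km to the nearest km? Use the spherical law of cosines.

11461 km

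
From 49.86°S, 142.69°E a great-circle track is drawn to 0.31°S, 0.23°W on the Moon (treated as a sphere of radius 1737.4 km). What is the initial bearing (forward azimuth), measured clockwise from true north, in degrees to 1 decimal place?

224.5°

With φ₁ = -0.8702, φ₂ = -0.0054, Δλ = -2.4944 rad, the forward-azimuth formula gives
θ = atan2( sin Δλ cos φ₂ , cos φ₁ sin φ₂ − sin φ₁ cos φ₂ cos Δλ ) = atan2(-0.6029, -0.6134) = -135.49°.
Adding 360° brings this into [0°, 360°): 224.5°.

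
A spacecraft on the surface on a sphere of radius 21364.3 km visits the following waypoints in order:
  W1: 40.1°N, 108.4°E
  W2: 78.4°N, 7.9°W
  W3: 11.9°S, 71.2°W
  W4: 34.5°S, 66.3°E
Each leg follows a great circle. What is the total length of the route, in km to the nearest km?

Leg W1→W2: central angle 0.9730 rad, distance 20787.5 km.
Leg W2→W3: central angle 1.6846 rad, distance 35990.9 km.
Leg W3→W4: central angle 2.0689 rad, distance 44200.5 km.
Total: 20787.5 + 35990.9 + 44200.5 ≈ 100979 km.

100979 km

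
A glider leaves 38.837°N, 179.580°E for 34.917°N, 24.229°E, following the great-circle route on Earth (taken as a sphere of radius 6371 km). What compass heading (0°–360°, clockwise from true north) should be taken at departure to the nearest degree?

339°

Δλ = -155.351° = -2.7114 rad.
y = sin Δλ · cos φ₂ = (-0.4171)(0.8200) = -0.3420
x = cos φ₁ sin φ₂ − sin φ₁ cos φ₂ cos Δλ = (0.7789)(0.5724) − (0.6271)(0.8200)(-0.9089) = 0.9132
θ = atan2(y, x) = -20.53°; adding 360° gives 339°.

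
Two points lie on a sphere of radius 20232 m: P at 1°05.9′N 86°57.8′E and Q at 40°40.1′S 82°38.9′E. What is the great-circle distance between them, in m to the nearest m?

14814 m

Let φ₁ = 0.0192 rad, φ₂ = -0.7098 rad, and Δλ = -0.0753 rad.
Haversine: a = sin²(Δφ/2) + cos φ₁ cos φ₂ sin²(Δλ/2) = 0.1271 + (0.9998)(0.7585)(0.0014) = 0.12814.
Central angle c = 2·arcsin(√a) = 0.73219 rad.
Distance = R·c = 20232 × 0.7322 ≈ 14814 m.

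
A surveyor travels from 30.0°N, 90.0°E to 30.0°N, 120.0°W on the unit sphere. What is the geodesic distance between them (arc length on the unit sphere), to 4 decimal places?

With latitudes φ₁ = 30.000°, φ₂ = 30.000° and longitude difference Δλ = 150.000°:
Haversine: a = sin²(Δφ/2) + cos φ₁ cos φ₂ sin²(Δλ/2) = 0.0000 + (0.8660)(0.8660)(0.9330) = 0.69976.
Central angle c = 2·arcsin(√a) = 1.98179 rad.
On the unit sphere the arc length equals the central angle: 1.9818.

1.9818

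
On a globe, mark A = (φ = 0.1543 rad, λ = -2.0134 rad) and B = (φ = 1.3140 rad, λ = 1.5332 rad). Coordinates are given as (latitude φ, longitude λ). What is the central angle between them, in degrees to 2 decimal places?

94.70°

Let φ₁ = 0.1543 rad, φ₂ = 1.3140 rad, and Δλ = -2.7366 rad.
cos c = sin φ₁ sin φ₂ + cos φ₁ cos φ₂ cos Δλ = (0.1537)(0.9672) + (0.9881)(0.2540)(-0.9191) = -0.08201,
so c = arccos(-0.08201) = 1.65290 rad.
So the angular separation is 94.70°.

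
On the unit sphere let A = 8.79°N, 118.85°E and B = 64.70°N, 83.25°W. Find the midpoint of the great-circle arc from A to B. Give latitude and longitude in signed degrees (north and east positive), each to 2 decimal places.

59.86°, 134.04°

The central angle between A and B is δ = 1.8267 rad.
With f = 0.5, the slerp weights are sin((1−f)δ)/sin δ = 0.8182 and sin(fδ)/sin δ = 0.8182.
Weighted sum of the unit vectors: (0.8182)·(-0.4769,0.8656,0.1528) + (0.8182)·(0.0502,-0.4244,0.9041) = (-0.3491, 0.3610, 0.8648).
Converting back: φ = atan2(z, √(x²+y²)) = 59.86°, λ = atan2(y, x) = 134.04°.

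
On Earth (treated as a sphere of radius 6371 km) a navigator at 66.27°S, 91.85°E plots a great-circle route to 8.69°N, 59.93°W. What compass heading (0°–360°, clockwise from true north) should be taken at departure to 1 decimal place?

212.4°

Δλ = -151.780° = -2.6491 rad.
y = sin Δλ · cos φ₂ = (-0.4729)(0.9885) = -0.4674
x = cos φ₁ sin φ₂ − sin φ₁ cos φ₂ cos Δλ = (0.4024)(0.1511) − (-0.9155)(0.9885)(-0.8811) = -0.7366
θ = atan2(y, x) = -147.60°; adding 360° gives 212.4°.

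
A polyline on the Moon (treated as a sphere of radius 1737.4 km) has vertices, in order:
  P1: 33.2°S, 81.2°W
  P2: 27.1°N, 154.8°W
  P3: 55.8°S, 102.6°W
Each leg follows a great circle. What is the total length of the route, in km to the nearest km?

Leg P1→P2: central angle 1.6099 rad, distance 2797.1 km.
Leg P2→P3: central angle 1.6409 rad, distance 2851.0 km.
Total: 2797.1 + 2851.0 ≈ 5648 km.

5648 km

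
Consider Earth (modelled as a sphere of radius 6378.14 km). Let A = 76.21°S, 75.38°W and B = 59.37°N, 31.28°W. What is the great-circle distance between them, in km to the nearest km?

15413 km

With latitudes φ₁ = -76.210°, φ₂ = 59.370° and longitude difference Δλ = 44.100°:
Haversine: a = sin²(Δφ/2) + cos φ₁ cos φ₂ sin²(Δλ/2) = 0.8571 + (0.2384)(0.5095)(0.1409) = 0.87423.
Central angle c = 2·arcsin(√a) = 2.41653 rad.
Distance = R·c = 6378.14 × 2.4165 ≈ 15413 km.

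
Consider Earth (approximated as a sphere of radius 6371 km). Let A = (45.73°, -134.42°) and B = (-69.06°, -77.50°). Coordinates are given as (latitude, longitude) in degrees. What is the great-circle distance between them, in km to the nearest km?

Let φ₁ = 0.7981 rad, φ₂ = -1.2053 rad, and Δλ = 0.9934 rad.
cos c = sin φ₁ sin φ₂ + cos φ₁ cos φ₂ cos Δλ = (0.7161)(-0.9340) + (0.6980)(0.3574)(0.5458) = -0.53260,
so c = arccos(-0.53260) = 2.13247 rad.
Distance = R·c = 6371 × 2.1325 ≈ 13586 km.

13586 km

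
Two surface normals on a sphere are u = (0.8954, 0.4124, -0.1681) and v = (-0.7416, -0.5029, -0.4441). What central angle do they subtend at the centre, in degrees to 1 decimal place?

142.8°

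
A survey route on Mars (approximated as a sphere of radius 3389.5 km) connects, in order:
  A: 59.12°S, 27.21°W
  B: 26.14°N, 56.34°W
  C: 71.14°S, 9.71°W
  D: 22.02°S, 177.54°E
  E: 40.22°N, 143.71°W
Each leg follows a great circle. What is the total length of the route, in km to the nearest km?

20695 km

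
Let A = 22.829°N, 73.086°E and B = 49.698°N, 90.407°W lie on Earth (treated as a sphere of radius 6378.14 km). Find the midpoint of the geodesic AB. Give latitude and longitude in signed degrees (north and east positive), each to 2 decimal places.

Central angle δ = 1.8501 rad. Interpolating on the sphere with fraction f = 0.5:
P = [sin((1−f)δ)·A + sin(fδ)·B] / sin δ = 0.8308·A + 0.8308·B in Cartesian coordinates,
giving P = (0.2190, 0.1952, 0.9560), i.e. latitude 72.94°, longitude 41.72°.

72.94°, 41.72°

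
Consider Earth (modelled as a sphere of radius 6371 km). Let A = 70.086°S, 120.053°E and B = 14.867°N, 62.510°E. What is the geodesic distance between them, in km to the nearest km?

Let φ₁ = -1.2232 rad, φ₂ = 0.2595 rad, and Δλ = -1.0043 rad.
Haversine: a = sin²(Δφ/2) + cos φ₁ cos φ₂ sin²(Δλ/2) = 0.4560 + (0.3406)(0.9665)(0.2317) = 0.53228.
Central angle c = 2·arcsin(√a) = 1.63540 rad.
Distance = R·c = 6371 × 1.6354 ≈ 10419 km.

10419 km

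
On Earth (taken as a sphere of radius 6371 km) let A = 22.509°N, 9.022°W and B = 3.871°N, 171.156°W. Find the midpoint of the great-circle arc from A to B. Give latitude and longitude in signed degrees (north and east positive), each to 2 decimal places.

55.70°, -103.84°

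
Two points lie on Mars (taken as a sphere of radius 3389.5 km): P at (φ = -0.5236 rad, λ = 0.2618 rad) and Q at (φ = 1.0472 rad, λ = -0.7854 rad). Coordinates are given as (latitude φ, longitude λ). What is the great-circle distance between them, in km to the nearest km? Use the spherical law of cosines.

With latitudes φ₁ = -30.000°, φ₂ = 60.000° and longitude difference Δλ = -60.000°:
cos c = sin φ₁ sin φ₂ + cos φ₁ cos φ₂ cos Δλ = (-0.5000)(0.8660) + (0.8660)(0.5000)(0.5000) = -0.21651,
so c = arccos(-0.21651) = 1.78903 rad.
Distance = R·c = 3389.5 × 1.7890 ≈ 6064 km.

6064 km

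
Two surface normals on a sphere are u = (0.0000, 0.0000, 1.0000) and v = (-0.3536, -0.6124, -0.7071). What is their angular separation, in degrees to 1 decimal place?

u·v = -0.7071; |u| = 1.0000, |v| = 1.0000.
cos θ = (u·v)/(|u||v|) = -0.7071, so θ = 135.0°.

135.0°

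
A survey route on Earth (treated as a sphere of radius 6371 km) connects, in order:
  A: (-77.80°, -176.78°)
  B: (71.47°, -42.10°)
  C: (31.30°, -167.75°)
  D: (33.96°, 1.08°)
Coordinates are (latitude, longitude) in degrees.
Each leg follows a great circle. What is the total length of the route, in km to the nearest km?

39059 km

Leg A→B: central angle 2.9129 rad, distance 18558.2 km.
Leg B→C: central angle 1.2299 rad, distance 7835.8 km.
Leg C→D: central angle 1.9879 rad, distance 12664.6 km.
Total: 18558.2 + 7835.8 + 12664.6 ≈ 39059 km.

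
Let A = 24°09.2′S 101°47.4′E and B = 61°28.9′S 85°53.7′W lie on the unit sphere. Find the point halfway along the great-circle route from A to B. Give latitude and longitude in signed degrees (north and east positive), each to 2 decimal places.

Central angle δ = 1.6431 rad. Interpolating on the sphere with fraction f = 0.5:
P = [sin((1−f)δ)·A + sin(fδ)·B] / sin δ = 0.7341·A + 0.7341·B in Cartesian coordinates,
giving P = (-0.1118, 0.3061, -0.9454), i.e. latitude -70.98°, longitude 110.06°.

-70.98°, 110.06°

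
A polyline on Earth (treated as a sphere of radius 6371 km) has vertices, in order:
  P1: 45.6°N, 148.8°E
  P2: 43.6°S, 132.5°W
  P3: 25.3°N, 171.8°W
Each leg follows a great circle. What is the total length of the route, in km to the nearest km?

21231 km

Leg P1→P2: central angle 1.9752 rad, distance 12583.7 km.
Leg P2→P3: central angle 1.3572 rad, distance 8647.0 km.
Total: 12583.7 + 8647.0 ≈ 21231 km.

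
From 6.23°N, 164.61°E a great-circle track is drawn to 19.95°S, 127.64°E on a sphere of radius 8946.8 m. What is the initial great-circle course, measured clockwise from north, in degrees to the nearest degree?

233°

Δλ = -36.970° = -0.6452 rad.
y = sin Δλ · cos φ₂ = (-0.6014)(0.9400) = -0.5653
x = cos φ₁ sin φ₂ − sin φ₁ cos φ₂ cos Δλ = (0.9941)(-0.3412) − (0.1085)(0.9400)(0.7990) = -0.4207
θ = atan2(y, x) = -126.66°; adding 360° gives 233°.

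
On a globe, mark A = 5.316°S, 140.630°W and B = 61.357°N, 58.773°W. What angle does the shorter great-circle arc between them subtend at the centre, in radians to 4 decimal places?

1.5845 rad

Let φ₁ = -0.0928 rad, φ₂ = 1.0709 rad, and Δλ = 1.4287 rad.
Haversine: a = sin²(Δφ/2) + cos φ₁ cos φ₂ sin²(Δλ/2) = 0.3020 + (0.9957)(0.4794)(0.4292) = 0.50685.
Central angle c = 2·arcsin(√a) = 1.58450 rad.
So the angular separation is 1.5845 rad.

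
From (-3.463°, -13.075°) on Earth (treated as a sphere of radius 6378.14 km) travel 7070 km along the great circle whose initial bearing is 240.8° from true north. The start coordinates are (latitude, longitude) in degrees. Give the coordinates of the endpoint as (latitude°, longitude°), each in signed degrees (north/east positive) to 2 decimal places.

-27.57°, -74.88°

Angular distance δ = d/R = 7070/6378.14 = 1.10847 rad; initial bearing θ = 4.2028 rad.
sin φ₂ = sin φ₁ cos δ + cos φ₁ sin δ cos θ = (-0.0604)(0.4460) + (0.9982)(0.8950)(-0.4879) = -0.4628, so φ₂ = -27.57°.
Δλ = atan2(sin θ sin δ cos φ₁, cos δ − sin φ₁ sin φ₂) = atan2(-0.7799, 0.4181) = -61.805°.
λ₂ = -13.075° − 61.805° = -74.88°.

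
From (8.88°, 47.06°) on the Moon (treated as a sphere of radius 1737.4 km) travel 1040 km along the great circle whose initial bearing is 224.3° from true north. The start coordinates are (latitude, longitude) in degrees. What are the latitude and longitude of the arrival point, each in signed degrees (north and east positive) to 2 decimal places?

-15.72°, 22.93°

Angular distance δ = d/R = 1040/1737.4 = 0.59860 rad; initial bearing θ = 3.9148 rad.
sin φ₂ = sin φ₁ cos δ + cos φ₁ sin δ cos θ = (0.1544)(0.8261) + (0.9880)(0.5635)(-0.7157) = -0.2709, so φ₂ = -15.72°.
Δλ = atan2(sin θ sin δ cos φ₁, cos δ − sin φ₁ sin φ₂) = atan2(-0.3888, 0.8679) = -24.132°.
λ₂ = 47.060° − 24.132° = 22.93°.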